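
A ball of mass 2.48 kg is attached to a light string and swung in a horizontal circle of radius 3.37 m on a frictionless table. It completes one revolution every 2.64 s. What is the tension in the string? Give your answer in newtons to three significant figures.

v = 2πr/T = 2π × 3.37/2.64 = 8.021 m/s.
The tension is the only horizontal force, so it supplies the full centripetal force: T = m v²/r = 2.48 × (8.021)²/3.37 = 2.48 × 64.33/3.37 = 47.34 N.

47.3 N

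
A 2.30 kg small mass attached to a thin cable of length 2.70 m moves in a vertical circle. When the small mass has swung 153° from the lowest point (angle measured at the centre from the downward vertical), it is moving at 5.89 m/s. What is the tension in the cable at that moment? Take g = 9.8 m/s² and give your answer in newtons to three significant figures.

9.47 N

Take the radial direction toward the centre of the circle as positive. The component of the weight along the string toward the centre is −mg cos φ (φ measured from the bottom), so Newton's second law along the string gives T − mg cos φ = m v²/r.
cos 153° = -0.8910, so T = m(v²/r + g cos φ) = 2.30 × ((5.89)²/2.70 + 9.8 × -0.8910) = 2.30 × (12.85 + (-8.732)) = 2.30 × 4.117 = 9.469 N.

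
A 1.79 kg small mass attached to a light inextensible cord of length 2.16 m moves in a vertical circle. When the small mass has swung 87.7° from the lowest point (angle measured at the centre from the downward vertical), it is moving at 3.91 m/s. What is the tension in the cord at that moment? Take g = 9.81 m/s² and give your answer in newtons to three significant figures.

Take the radial direction toward the centre of the circle as positive. The component of the weight along the string toward the centre is −mg cos φ (φ measured from the bottom), so Newton's second law along the string gives T − mg cos φ = m v²/r.
cos 87.7° = 0.04013, so T = m(v²/r + g cos φ) = 1.79 × ((3.91)²/2.16 + 9.81 × 0.04013) = 1.79 × (7.078 + (0.3937)) = 1.79 × 7.472 = 13.37 N.

13.4 N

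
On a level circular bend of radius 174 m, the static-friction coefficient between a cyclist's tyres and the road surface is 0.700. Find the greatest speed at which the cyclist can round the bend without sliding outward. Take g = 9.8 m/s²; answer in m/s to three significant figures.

34.5 m/s

The only inward force on a level bend is static friction, so at the limit f_s = μ_s N = μ_s m g = m v²/r.
Mass cancels: v_max = √(μ_s g r) = √(0.700 × 9.8 × 174) = √1194 = 34.55 m/s.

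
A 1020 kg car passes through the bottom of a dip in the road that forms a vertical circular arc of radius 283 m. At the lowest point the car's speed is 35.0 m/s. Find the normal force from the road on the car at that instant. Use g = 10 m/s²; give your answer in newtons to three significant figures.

At the lowest point, N points up (toward the centre) and the weight mg points down (away from the centre), so the net inward force is N − mg = mv²/r.
N = m(v²/r + g) = 1020 × ((35.0)²/283 + 10.0) = 1020 × (4.329 + 10.0) = 1020 × 14.33 = 14620 N.

14600 N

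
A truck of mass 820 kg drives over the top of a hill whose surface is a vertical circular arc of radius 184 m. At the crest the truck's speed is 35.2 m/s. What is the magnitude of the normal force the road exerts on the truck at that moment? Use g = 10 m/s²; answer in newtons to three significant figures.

At the crest the centripetal acceleration points downward (toward the centre of the arc), so mg − N = mv²/r.
N = m(g − v²/r) = 820 × (10.0 − (35.2)²/184) = 820 × (10.0 − 6.734) = 820 × 3.266 = 2678 N.

2680 N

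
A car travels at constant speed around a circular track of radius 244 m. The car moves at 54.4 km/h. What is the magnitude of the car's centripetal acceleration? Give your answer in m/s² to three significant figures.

0.936 m/s²

v = 54.4 km/h = 54.4/3.6 = 15.11 m/s.
a_c = v²/r = (15.11)²/244 = 228.3/244 = 0.9358 m/s².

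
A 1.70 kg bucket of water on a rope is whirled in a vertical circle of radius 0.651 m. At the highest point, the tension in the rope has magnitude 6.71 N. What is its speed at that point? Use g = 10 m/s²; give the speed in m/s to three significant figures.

3.01 m/s

At the top, T + mg = mv²/r, so v = √(r(T/m + g)) = √(0.651 × (6.71/1.70 + 10.0)) = √(0.651 × 13.95) = √9.080 = 3.013 m/s.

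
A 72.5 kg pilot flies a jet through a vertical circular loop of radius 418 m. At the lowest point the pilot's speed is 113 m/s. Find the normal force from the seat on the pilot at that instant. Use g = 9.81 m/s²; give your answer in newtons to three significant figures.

2930 N

At the lowest point, N points up (toward the centre) and the weight mg points down (away from the centre), so the net inward force is N − mg = mv²/r.
N = m(v²/r + g) = 72.5 × ((113)²/418 + 9.81) = 72.5 × (30.55 + 9.81) = 72.5 × 40.36 = 2926 N.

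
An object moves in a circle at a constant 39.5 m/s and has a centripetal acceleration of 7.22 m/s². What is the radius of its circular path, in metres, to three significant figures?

a_c = v²/r ⇒ r = v²/a_c = (39.5)²/7.22 = 1560/7.22 = 216.1 m.

216 m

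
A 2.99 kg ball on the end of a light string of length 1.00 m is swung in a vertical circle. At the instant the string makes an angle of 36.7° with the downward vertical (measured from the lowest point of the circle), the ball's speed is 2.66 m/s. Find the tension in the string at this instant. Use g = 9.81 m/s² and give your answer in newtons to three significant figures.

44.7 N

Take the radial direction toward the centre of the circle as positive. The component of the weight along the string toward the centre is −mg cos φ (φ measured from the bottom), so Newton's second law along the string gives T − mg cos φ = m v²/r.
cos 36.7° = 0.8018, so T = m(v²/r + g cos φ) = 2.99 × ((2.66)²/1.00 + 9.81 × 0.8018) = 2.99 × (7.076 + (7.865)) = 2.99 × 14.94 = 44.67 N.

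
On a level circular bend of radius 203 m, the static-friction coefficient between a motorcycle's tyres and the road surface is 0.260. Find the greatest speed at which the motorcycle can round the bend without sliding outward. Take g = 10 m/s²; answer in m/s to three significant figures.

23.0 m/s

On a flat curve, static friction is the only horizontal force, so it must supply the full centripetal force: μ_s m g = m v²/r.
Mass cancels: v_max = √(μ_s g r) = √(0.260 × 10.0 × 203) = √527.8 = 22.97 m/s.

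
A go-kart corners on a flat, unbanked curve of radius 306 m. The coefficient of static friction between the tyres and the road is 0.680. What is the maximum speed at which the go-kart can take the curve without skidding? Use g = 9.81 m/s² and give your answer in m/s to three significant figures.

45.2 m/s

Friction provides the centripetal force on a flat curve. At maximum speed it is at its limiting value: μ_s m g = m v²/r.
Mass cancels: v_max = √(μ_s g r) = √(0.680 × 9.81 × 306) = √2041 = 45.18 m/s.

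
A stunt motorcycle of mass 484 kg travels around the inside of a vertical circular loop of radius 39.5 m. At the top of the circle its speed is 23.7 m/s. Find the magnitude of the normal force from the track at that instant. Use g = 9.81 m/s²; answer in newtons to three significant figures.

At the top, both N and the weight mg point inward (toward the centre), so N + mg = mv²/r.
N = m(v²/r − g) = 484 × ((23.7)²/39.5 − 9.81) = 484 × (14.22 − 9.81) = 484 × 4.410 = 2134 N.

2130 N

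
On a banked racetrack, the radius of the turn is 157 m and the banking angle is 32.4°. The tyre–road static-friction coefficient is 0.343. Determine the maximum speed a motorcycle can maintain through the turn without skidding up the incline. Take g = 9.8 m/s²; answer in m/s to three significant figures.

43.8 m/s

At the maximum speed, friction acts down the slope at its limiting value f = μN. Radially (horizontal, toward centre): N sinθ + μN cosθ = mv²/r. Vertically: N cosθ − μN sinθ = mg.
Dividing: v² = r g (sinθ + μcosθ)/(cosθ − μsinθ).
sinθ + μcosθ = 0.5358 + 0.343×0.8443 = 0.8254; cosθ − μsinθ = 0.8443 − 0.343×0.5358 = 0.6605.
v² = 157 × 9.8 × 0.8254/0.6605 = 1923 m²/s², so v = 43.85 m/s.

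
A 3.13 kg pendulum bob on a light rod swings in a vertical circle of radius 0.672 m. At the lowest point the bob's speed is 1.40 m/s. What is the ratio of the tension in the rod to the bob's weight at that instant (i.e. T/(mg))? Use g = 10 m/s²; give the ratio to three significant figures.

At the bottom, T − mg = mv²/r, so T = m(v²/r + g) and T/(mg) = v²/(rg) + 1 = (1.40)²/(0.672 × 10.0) + 1 = 0.2917 + 1 = 1.292.

1.29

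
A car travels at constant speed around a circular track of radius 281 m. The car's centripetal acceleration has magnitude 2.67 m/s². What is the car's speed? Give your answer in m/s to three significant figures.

a_c = v²/r ⇒ v = √(a_c · r) = √(2.67 × 281) = √750.3 = 27.39 m/s.

27.4 m/s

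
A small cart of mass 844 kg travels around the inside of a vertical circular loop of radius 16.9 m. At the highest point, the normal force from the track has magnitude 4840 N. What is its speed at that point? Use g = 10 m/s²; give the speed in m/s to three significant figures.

16.3 m/s

At the top, N + mg = mv²/r, so v = √(r(N/m + g)) = √(16.9 × (4840/844 + 10.0)) = √(16.9 × 15.73) = √265.9 = 16.31 m/s.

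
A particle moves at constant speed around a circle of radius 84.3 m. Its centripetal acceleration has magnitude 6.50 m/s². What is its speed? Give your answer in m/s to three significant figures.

23.4 m/s

a_c = v²/r ⇒ v = √(a_c · r) = √(6.50 × 84.3) = √547.9 = 23.41 m/s.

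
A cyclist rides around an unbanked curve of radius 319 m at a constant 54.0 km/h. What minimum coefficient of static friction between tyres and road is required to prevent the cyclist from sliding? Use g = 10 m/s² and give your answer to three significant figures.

v = 54.0/3.6 = 15.00 m/s.
Friction provides the centripetal force: μ_s m g = m v²/r, so μ_s = v²/(g r) = (15.00)²/(10.0 × 319) = 225.0/3190 = 0.07053.

0.0705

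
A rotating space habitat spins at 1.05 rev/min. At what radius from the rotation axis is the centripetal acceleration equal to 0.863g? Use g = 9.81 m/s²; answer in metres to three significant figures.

700 m

ω = 1.05 rev/min × 2π/60 = 0.1100 rad/s.
a_c = ω²r = 0.863g ⇒ r = 0.863 × 9.81 / (0.1100)² = 8.466/0.01209 = 700.2 m.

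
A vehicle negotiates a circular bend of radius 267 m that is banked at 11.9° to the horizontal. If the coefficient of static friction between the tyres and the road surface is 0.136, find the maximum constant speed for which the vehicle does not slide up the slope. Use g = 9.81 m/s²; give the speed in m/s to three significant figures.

30.6 m/s

At the maximum speed, friction acts down the slope at its limiting value f = μN. Radially (horizontal, toward centre): N sinθ + μN cosθ = mv²/r. Vertically: N cosθ − μN sinθ = mg.
Dividing: v² = r g (sinθ + μcosθ)/(cosθ − μsinθ).
sinθ + μcosθ = 0.2062 + 0.136×0.9785 = 0.3393; cosθ − μsinθ = 0.9785 − 0.136×0.2062 = 0.9505.
v² = 267 × 9.81 × 0.3393/0.9505 = 935.0 m²/s², so v = 30.58 m/s.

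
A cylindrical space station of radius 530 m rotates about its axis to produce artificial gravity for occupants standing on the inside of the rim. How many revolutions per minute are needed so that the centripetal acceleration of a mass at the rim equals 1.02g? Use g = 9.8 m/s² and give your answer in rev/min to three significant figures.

1.31 rev/min

Require ω²r = 1.02g, so ω = √(1.02 × 9.8/530) = 0.1373 rad/s.
In rev/min: ω × 60/(2π) = 0.1373 × 60/(2π) = 1.311 rev/min.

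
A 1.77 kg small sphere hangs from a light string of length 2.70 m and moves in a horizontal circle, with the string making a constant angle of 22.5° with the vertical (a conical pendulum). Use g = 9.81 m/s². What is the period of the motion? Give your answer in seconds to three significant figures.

r = L sinθ = 1.033 m. From T sinθ = mω²r and T cosθ = mg: tanθ = ω²r/g, so ω² = g tanθ / r = g/(L cosθ).
ω = √(g/(L cosθ)) = √(9.81/(2.70 × 0.9239)) = √3.933 = 1.983 rad/s.
Period = 2π/ω = 3.168 s.

3.17 s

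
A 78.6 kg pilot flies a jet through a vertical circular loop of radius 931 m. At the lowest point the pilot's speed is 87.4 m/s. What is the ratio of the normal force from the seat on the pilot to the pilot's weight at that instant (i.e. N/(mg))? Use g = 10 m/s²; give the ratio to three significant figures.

At the bottom, N − mg = mv²/r, so N = m(v²/r + g) and N/(mg) = v²/(rg) + 1 = (87.4)²/(931 × 10.0) + 1 = 0.8205 + 1 = 1.820.

1.82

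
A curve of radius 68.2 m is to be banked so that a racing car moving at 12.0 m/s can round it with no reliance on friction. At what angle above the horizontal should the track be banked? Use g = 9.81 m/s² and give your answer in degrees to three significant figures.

With no friction, the horizontal component of the normal force provides the centripetal force: N sinθ = mv²/r, while N cosθ = mg vertically.
Dividing: tanθ = v²/(r g) = (12.0)²/(68.2 × 9.81) = 144.0/669.0 = 0.2152.
θ = arctan(0.2152) = 12.15°.

12.1°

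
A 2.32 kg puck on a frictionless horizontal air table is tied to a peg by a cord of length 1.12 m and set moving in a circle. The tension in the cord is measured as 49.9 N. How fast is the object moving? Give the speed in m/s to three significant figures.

4.91 m/s

T = m v²/r ⇒ v = √(T r / m) = √(49.9 × 1.12 / 2.32) = √24.09 = 4.908 m/s.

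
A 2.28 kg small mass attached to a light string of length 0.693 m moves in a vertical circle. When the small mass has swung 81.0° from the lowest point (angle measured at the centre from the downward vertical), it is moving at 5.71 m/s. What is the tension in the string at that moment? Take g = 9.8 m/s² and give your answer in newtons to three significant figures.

111 N

Take the radial direction toward the centre of the circle as positive. The component of the weight along the string toward the centre is −mg cos φ (φ measured from the bottom), so Newton's second law along the string gives T − mg cos φ = m v²/r.
cos 81.0° = 0.1564, so T = m(v²/r + g cos φ) = 2.28 × ((5.71)²/0.693 + 9.8 × 0.1564) = 2.28 × (47.05 + (1.533)) = 2.28 × 48.58 = 110.8 N.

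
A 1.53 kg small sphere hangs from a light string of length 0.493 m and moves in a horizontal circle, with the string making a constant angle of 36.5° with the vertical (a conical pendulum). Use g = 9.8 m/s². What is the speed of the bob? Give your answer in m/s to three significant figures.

The radius of the circle is r = L sinθ = 0.493 × sin 36.5° = 0.2932 m.
Horizontally T sinθ = mv²/r and vertically T cosθ = mg, so tanθ = v²/(rg).
v = √(r g tanθ) = √(0.2932 × 9.8 × 0.7400) = √2.127 = 1.458 m/s.

1.46 m/s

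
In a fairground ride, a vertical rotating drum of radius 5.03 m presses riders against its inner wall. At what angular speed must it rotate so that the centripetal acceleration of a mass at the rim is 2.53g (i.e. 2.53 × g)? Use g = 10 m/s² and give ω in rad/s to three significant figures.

2.24 rad/s

Centripetal acceleration a_c = ω²r. Setting ω²r = 2.53g:
ω = √(2.53g / r) = √(2.53 × 10.0 / 5.03) = √5.030 = 2.243 rad/s.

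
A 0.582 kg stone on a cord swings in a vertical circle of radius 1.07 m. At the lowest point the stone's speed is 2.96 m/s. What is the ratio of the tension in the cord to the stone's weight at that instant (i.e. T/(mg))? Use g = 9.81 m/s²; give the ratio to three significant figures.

1.83

At the bottom, T − mg = mv²/r, so T = m(v²/r + g) and T/(mg) = v²/(rg) + 1 = (2.96)²/(1.07 × 9.81) + 1 = 0.8347 + 1 = 1.835.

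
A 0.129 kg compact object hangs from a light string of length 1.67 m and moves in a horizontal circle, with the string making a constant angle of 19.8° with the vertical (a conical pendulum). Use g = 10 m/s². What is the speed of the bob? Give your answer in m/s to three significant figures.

The radius of the circle is r = L sinθ = 1.67 × sin 19.8° = 0.5657 m.
Horizontally T sinθ = mv²/r and vertically T cosθ = mg, so tanθ = v²/(rg).
v = √(r g tanθ) = √(0.5657 × 10.0 × 0.3600) = √2.037 = 1.427 m/s.

1.43 m/s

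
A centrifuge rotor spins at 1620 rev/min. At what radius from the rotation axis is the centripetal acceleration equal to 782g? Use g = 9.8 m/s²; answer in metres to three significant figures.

ω = 1620 rev/min × 2π/60 = 169.6 rad/s.
a_c = ω²r = 782g ⇒ r = 782 × 9.8 / (169.6)² = 7664/28780 = 0.2663 m.

0.266 m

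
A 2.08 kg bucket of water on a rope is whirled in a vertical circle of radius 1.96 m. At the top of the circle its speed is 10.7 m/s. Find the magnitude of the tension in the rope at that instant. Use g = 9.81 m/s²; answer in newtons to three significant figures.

At the top, both T and the weight mg point inward (toward the centre), so T + mg = mv²/r.
T = m(v²/r − g) = 2.08 × ((10.7)²/1.96 − 9.81) = 2.08 × (58.41 − 9.81) = 2.08 × 48.60 = 101.1 N.

101 N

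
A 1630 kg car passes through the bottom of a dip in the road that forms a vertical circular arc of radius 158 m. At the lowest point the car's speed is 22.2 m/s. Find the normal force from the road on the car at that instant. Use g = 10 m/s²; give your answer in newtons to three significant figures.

21400 N

At the lowest point, N points up (toward the centre) and the weight mg points down (away from the centre), so the net inward force is N − mg = mv²/r.
N = m(v²/r + g) = 1630 × ((22.2)²/158 + 10.0) = 1630 × (3.119 + 10.0) = 1630 × 13.12 = 21380 N.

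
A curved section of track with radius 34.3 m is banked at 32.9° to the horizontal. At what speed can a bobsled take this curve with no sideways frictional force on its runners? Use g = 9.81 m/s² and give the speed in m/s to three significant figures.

14.8 m/s

On a frictionless banked curve, N sinθ = mv²/r and N cosθ = mg, so tanθ = v²/(rg).
v = √(r g tanθ) = √(34.3 × 9.81 × tan 32.9°) = √(34.3 × 9.81 × 0.6469) = √217.7 = 14.75 m/s.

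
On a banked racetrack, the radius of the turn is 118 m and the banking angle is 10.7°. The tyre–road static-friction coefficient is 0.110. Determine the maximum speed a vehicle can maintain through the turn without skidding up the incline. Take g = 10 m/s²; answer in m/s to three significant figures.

19.0 m/s

At the maximum speed, friction acts down the slope at its limiting value f = μN. Radially (horizontal, toward centre): N sinθ + μN cosθ = mv²/r. Vertically: N cosθ − μN sinθ = mg.
Dividing: v² = r g (sinθ + μcosθ)/(cosθ − μsinθ).
sinθ + μcosθ = 0.1857 + 0.110×0.9826 = 0.2938; cosθ − μsinθ = 0.9826 − 0.110×0.1857 = 0.9622.
v² = 118 × 10.0 × 0.2938/0.9622 = 360.3 m²/s², so v = 18.98 m/s.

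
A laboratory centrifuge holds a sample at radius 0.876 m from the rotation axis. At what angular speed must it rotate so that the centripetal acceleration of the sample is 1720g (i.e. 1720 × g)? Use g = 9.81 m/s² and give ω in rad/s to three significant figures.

Centripetal acceleration a_c = ω²r. Setting ω²r = 1720g:
ω = √(1720g / r) = √(1720 × 9.81 / 0.876) = √19260 = 138.8 rad/s.

139 rad/s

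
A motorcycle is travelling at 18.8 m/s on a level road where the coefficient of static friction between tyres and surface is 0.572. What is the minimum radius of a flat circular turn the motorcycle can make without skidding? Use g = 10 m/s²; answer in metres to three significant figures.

At the limit, μ_s m g = m v²/r, so r_min = v²/(μ_s g) = (18.8)²/(0.572 × 10.0) = 353.4/5.720 = 61.79 m.

61.8 m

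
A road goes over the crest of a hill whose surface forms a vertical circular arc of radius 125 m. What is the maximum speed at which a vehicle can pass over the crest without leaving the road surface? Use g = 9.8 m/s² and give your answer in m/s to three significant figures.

35.0 m/s

At the crest the centre of the circle is below the vehicle, so the net downward (centripetal) force is mg − N = mv²/r.
The vehicle leaves the road when N → 0, giving v_max = √(g r) = √(9.8 × 125) = 35.00 m/s.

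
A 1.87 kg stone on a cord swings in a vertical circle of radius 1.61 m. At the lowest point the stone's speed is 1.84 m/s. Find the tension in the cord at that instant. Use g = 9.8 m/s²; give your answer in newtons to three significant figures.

At the lowest point, T points up (toward the centre) and the weight mg points down (away from the centre), so the net inward force is T − mg = mv²/r.
T = m(v²/r + g) = 1.87 × ((1.84)²/1.61 + 9.8) = 1.87 × (2.103 + 9.8) = 1.87 × 11.90 = 22.26 N.

22.3 N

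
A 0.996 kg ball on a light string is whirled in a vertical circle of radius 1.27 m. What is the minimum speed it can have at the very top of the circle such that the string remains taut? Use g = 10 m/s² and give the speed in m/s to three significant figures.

3.56 m/s

At the top, both weight mg and T point toward the centre: T + mg = mv²/r.
At minimum speed T → 0, so mg = mv_min²/r ⇒ v_min = √(g r) = √(10.0 × 1.27) = 3.564 m/s.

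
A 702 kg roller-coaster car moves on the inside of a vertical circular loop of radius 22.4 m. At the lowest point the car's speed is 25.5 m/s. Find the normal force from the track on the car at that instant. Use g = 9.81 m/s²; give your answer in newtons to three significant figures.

27300 N

At the lowest point, N points up (toward the centre) and the weight mg points down (away from the centre), so the net inward force is N − mg = mv²/r.
N = m(v²/r + g) = 702 × ((25.5)²/22.4 + 9.81) = 702 × (29.03 + 9.81) = 702 × 38.84 = 27260 N.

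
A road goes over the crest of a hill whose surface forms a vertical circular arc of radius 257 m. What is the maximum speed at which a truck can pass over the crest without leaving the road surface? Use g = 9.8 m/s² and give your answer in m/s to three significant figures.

50.2 m/s

At the crest the centre of the circle is below the truck, so the net downward (centripetal) force is mg − N = mv²/r.
The truck leaves the road when N → 0, giving v_max = √(g r) = √(9.8 × 257) = 50.19 m/s.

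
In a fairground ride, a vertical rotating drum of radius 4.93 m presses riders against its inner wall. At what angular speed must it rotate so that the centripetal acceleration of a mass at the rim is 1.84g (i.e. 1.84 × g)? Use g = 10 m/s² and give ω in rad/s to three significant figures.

1.93 rad/s

Centripetal acceleration a_c = ω²r. Setting ω²r = 1.84g:
ω = √(1.84g / r) = √(1.84 × 10.0 / 4.93) = √3.732 = 1.932 rad/s.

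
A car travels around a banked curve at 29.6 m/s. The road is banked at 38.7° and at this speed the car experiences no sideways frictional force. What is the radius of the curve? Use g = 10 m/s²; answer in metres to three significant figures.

Frictionless banking: tanθ = v²/(rg), so r = v²/(g tanθ).
r = (29.6)²/(10.0 × tan 38.7°) = 876.2/(10.0 × 0.8012) = 876.2/8.012 = 109.4 m.

109 m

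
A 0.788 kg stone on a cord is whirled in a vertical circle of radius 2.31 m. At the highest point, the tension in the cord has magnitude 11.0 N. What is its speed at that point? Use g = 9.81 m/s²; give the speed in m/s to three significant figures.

At the top, T + mg = mv²/r, so v = √(r(T/m + g)) = √(2.31 × (11.0/0.788 + 9.81)) = √(2.31 × 23.77) = √54.91 = 7.410 m/s.

7.41 m/s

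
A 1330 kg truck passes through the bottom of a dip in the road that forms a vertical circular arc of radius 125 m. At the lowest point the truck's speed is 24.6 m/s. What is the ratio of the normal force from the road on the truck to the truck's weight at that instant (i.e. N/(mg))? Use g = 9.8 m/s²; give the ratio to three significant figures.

At the bottom, N − mg = mv²/r, so N = m(v²/r + g) and N/(mg) = v²/(rg) + 1 = (24.6)²/(125 × 9.8) + 1 = 0.4940 + 1 = 1.494.

1.49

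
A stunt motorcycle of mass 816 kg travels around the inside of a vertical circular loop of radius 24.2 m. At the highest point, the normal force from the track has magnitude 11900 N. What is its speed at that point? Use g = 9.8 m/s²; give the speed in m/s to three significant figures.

24.3 m/s

At the top, N + mg = mv²/r, so v = √(r(N/m + g)) = √(24.2 × (11900/816 + 9.8)) = √(24.2 × 24.38) = √590.1 = 24.29 m/s.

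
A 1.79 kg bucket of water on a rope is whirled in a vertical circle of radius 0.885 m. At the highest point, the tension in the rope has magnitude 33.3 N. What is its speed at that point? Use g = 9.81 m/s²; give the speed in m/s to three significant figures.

5.01 m/s

At the top, T + mg = mv²/r, so v = √(r(T/m + g)) = √(0.885 × (33.3/1.79 + 9.81)) = √(0.885 × 28.41) = √25.15 = 5.015 m/s.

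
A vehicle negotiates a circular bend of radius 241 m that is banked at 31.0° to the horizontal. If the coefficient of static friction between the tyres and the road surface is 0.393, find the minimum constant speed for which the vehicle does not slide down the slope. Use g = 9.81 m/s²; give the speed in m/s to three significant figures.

19.9 m/s

At the minimum speed, friction acts up the slope at its limiting value f = μN. Radially (horizontal, toward centre): N sinθ − μN cosθ = mv²/r. Vertically: N cosθ + μN sinθ = mg.
Dividing: v² = r g (sinθ − μcosθ)/(cosθ + μsinθ).
sinθ − μcosθ = 0.5150 − 0.393×0.8572 = 0.1782; cosθ + μsinθ = 0.8572 + 0.393×0.5150 = 1.060.
v² = 241 × 9.81 × 0.1782/1.060 = 397.5 m²/s², so v = 19.94 m/s.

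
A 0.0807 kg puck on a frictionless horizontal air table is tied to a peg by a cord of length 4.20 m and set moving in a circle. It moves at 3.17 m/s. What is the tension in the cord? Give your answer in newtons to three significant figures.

The tension is the only horizontal force, so it supplies the full centripetal force: T = m v²/r = 0.0807 × (3.170)²/4.20 = 0.0807 × 10.05/4.20 = 0.1931 N.

0.193 N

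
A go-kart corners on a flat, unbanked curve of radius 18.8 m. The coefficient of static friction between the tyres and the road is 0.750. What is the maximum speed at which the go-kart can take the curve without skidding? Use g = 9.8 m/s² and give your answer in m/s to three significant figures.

11.8 m/s

The only inward force on a level bend is static friction, so at the limit f_s = μ_s N = μ_s m g = m v²/r.
Mass cancels: v_max = √(μ_s g r) = √(0.750 × 9.8 × 18.8) = √138.2 = 11.75 m/s.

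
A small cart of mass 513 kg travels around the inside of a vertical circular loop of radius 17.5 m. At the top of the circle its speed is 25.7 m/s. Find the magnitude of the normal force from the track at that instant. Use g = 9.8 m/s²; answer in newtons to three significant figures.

14300 N

At the top, both N and the weight mg point inward (toward the centre), so N + mg = mv²/r.
N = m(v²/r − g) = 513 × ((25.7)²/17.5 − 9.8) = 513 × (37.74 − 9.8) = 513 × 27.94 = 14330 N.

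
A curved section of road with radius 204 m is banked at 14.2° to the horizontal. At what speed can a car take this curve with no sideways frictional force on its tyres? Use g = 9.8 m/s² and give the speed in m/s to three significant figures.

22.5 m/s

On a frictionless banked curve, N sinθ = mv²/r and N cosθ = mg, so tanθ = v²/(rg).
v = √(r g tanθ) = √(204 × 9.8 × tan 14.2°) = √(204 × 9.8 × 0.2530) = √505.9 = 22.49 m/s.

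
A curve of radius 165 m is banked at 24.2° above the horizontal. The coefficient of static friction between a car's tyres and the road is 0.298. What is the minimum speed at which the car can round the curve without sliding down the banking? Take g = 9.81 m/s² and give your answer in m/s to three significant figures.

At the minimum speed, friction acts up the slope at its limiting value f = μN. Radially (horizontal, toward centre): N sinθ − μN cosθ = mv²/r. Vertically: N cosθ + μN sinθ = mg.
Dividing: v² = r g (sinθ − μcosθ)/(cosθ + μsinθ).
sinθ − μcosθ = 0.4099 − 0.298×0.9121 = 0.1381; cosθ + μsinθ = 0.9121 + 0.298×0.4099 = 1.034.
v² = 165 × 9.81 × 0.1381/1.034 = 216.1 m²/s², so v = 14.70 m/s.

14.7 m/s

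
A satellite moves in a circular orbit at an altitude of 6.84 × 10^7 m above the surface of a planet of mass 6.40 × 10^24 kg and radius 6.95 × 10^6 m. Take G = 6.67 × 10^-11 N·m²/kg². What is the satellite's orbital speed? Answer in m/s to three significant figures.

2380 m/s

Orbital radius r = R + h = 6.95 × 10^6 + 6.84 × 10^7 = 7.535 × 10^7 m.
Gravity supplies the centripetal force: G M m / r² = m v² / r, so v = √(GM/r).
v = √(6.67 × 10^-11 × 6.40 × 10^24 / 7.535 × 10^7) = √(5.665 × 10^6) = 2380 m/s.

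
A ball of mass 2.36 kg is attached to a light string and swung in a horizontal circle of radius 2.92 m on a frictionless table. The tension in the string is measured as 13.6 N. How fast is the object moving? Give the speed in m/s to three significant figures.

T = m v²/r ⇒ v = √(T r / m) = √(13.6 × 2.92 / 2.36) = √16.83 = 4.102 m/s.

4.10 m/s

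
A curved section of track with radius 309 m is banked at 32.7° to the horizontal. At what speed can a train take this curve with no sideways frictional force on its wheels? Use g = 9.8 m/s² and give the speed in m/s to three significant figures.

44.1 m/s

On a frictionless banked curve, N sinθ = mv²/r and N cosθ = mg, so tanθ = v²/(rg).
v = √(r g tanθ) = √(309 × 9.8 × tan 32.7°) = √(309 × 9.8 × 0.6420) = √1944 = 44.09 m/s.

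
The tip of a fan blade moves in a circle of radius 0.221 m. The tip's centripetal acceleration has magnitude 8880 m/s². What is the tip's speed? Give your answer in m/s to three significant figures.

a_c = v²/r ⇒ v = √(a_c · r) = √(8880 × 0.221) = √1962 = 44.30 m/s.

44.3 m/s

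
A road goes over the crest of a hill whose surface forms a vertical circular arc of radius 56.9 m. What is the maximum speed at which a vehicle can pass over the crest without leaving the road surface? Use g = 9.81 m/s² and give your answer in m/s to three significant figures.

23.6 m/s

At the crest the centre of the circle is below the vehicle, so the net downward (centripetal) force is mg − N = mv²/r.
The vehicle leaves the road when N → 0, giving v_max = √(g r) = √(9.81 × 56.9) = 23.63 m/s.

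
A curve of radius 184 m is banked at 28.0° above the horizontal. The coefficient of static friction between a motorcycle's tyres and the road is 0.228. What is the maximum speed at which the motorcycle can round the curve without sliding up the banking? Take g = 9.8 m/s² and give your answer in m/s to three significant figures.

39.5 m/s

At the maximum speed, friction acts down the slope at its limiting value f = μN. Radially (horizontal, toward centre): N sinθ + μN cosθ = mv²/r. Vertically: N cosθ − μN sinθ = mg.
Dividing: v² = r g (sinθ + μcosθ)/(cosθ − μsinθ).
sinθ + μcosθ = 0.4695 + 0.228×0.8829 = 0.6708; cosθ − μsinθ = 0.8829 − 0.228×0.4695 = 0.7759.
v² = 184 × 9.8 × 0.6708/0.7759 = 1559 m²/s², so v = 39.48 m/s.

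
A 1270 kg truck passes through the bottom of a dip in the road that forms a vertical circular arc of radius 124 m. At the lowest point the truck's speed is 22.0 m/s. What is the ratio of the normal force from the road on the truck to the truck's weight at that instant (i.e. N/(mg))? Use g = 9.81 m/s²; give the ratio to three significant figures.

1.40

At the bottom, N − mg = mv²/r, so N = m(v²/r + g) and N/(mg) = v²/(rg) + 1 = (22.0)²/(124 × 9.81) + 1 = 0.3979 + 1 = 1.398.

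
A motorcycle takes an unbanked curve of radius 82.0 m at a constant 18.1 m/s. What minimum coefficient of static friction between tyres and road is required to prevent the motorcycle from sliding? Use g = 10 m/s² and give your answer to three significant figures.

Friction provides the centripetal force: μ_s m g = m v²/r, so μ_s = v²/(g r) = (18.10)²/(10.0 × 82.0) = 327.6/820.0 = 0.3995.

0.400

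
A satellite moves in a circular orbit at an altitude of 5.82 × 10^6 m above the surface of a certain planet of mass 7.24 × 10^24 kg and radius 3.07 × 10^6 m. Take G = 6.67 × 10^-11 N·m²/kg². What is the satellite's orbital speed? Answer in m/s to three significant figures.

7370 m/s

Orbital radius r = R + h = 3.07 × 10^6 + 5.82 × 10^6 = 8.890 × 10^6 m.
Gravity supplies the centripetal force: G M m / r² = m v² / r, so v = √(GM/r).
v = √(6.67 × 10^-11 × 7.24 × 10^24 / 8.890 × 10^6) = √(5.432 × 10^7) = 7370 m/s.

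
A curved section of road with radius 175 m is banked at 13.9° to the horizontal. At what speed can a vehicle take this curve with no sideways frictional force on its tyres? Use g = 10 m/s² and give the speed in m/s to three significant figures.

On a frictionless banked curve, N sinθ = mv²/r and N cosθ = mg, so tanθ = v²/(rg).
v = √(r g tanθ) = √(175 × 10.0 × tan 13.9°) = √(175 × 10.0 × 0.2475) = √433.1 = 20.81 m/s.

20.8 m/s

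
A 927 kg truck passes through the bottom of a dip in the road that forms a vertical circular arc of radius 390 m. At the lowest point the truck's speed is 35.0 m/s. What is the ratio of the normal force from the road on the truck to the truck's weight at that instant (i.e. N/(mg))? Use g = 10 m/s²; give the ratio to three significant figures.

At the bottom, N − mg = mv²/r, so N = m(v²/r + g) and N/(mg) = v²/(rg) + 1 = (35.0)²/(390 × 10.0) + 1 = 0.3141 + 1 = 1.314.

1.31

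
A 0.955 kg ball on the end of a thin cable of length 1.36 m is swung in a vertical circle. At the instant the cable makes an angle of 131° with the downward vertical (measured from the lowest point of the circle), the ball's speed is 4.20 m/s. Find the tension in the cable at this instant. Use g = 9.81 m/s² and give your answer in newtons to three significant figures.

6.24 N

Take the radial direction toward the centre of the circle as positive. The component of the weight along the string toward the centre is −mg cos φ (φ measured from the bottom), so Newton's second law along the string gives T − mg cos φ = m v²/r.
cos 131° = -0.6561, so T = m(v²/r + g cos φ) = 0.955 × ((4.20)²/1.36 + 9.81 × -0.6561) = 0.955 × (12.97 + (-6.436)) = 0.955 × 6.535 = 6.241 N.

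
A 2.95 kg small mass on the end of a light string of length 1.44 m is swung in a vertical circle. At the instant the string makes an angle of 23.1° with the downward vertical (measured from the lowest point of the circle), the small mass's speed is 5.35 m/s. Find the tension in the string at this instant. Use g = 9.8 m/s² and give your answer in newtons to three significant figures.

Take the radial direction toward the centre of the circle as positive. The component of the weight along the string toward the centre is −mg cos φ (φ measured from the bottom), so Newton's second law along the string gives T − mg cos φ = m v²/r.
cos 23.1° = 0.9198, so T = m(v²/r + g cos φ) = 2.95 × ((5.35)²/1.44 + 9.8 × 0.9198) = 2.95 × (19.88 + (9.014)) = 2.95 × 28.89 = 85.23 N.

85.2 N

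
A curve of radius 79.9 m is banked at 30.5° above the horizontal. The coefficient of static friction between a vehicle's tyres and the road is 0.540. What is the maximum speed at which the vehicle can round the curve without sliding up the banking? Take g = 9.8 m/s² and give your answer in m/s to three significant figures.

At the maximum speed, friction acts down the slope at its limiting value f = μN. Radially (horizontal, toward centre): N sinθ + μN cosθ = mv²/r. Vertically: N cosθ − μN sinθ = mg.
Dividing: v² = r g (sinθ + μcosθ)/(cosθ − μsinθ).
sinθ + μcosθ = 0.5075 + 0.540×0.8616 = 0.9728; cosθ − μsinθ = 0.8616 − 0.540×0.5075 = 0.5876.
v² = 79.9 × 9.8 × 0.9728/0.5876 = 1296 m²/s², so v = 36.01 m/s.

36.0 m/s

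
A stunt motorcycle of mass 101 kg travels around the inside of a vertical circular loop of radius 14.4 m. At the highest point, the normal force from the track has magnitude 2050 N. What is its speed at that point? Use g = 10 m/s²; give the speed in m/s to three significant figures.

At the top, N + mg = mv²/r, so v = √(r(N/m + g)) = √(14.4 × (2050/101 + 10.0)) = √(14.4 × 30.30) = √436.3 = 20.89 m/s.

20.9 m/s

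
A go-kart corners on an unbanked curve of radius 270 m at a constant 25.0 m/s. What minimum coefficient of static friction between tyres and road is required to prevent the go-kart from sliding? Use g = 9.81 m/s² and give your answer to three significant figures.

0.236

Friction provides the centripetal force: μ_s m g = m v²/r, so μ_s = v²/(g r) = (25.00)²/(9.81 × 270) = 625.0/2649 = 0.2360.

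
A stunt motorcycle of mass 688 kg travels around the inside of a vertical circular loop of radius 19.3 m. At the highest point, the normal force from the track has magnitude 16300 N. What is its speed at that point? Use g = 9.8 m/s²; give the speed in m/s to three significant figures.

25.4 m/s

At the top, N + mg = mv²/r, so v = √(r(N/m + g)) = √(19.3 × (16300/688 + 9.8)) = √(19.3 × 33.49) = √646.4 = 25.42 m/s.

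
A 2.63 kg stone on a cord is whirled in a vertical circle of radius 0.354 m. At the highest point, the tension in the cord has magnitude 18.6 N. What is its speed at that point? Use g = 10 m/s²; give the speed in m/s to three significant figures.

At the top, T + mg = mv²/r, so v = √(r(T/m + g)) = √(0.354 × (18.6/2.63 + 10.0)) = √(0.354 × 17.07) = √6.044 = 2.458 m/s.

2.46 m/s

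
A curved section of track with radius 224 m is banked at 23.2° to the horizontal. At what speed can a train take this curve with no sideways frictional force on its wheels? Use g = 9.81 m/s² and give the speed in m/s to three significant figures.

On a frictionless banked curve, N sinθ = mv²/r and N cosθ = mg, so tanθ = v²/(rg).
v = √(r g tanθ) = √(224 × 9.81 × tan 23.2°) = √(224 × 9.81 × 0.4286) = √941.8 = 30.69 m/s.

30.7 m/s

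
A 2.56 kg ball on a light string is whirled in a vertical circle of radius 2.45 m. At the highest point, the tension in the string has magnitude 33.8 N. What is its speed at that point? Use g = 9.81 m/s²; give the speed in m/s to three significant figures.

7.51 m/s

At the top, T + mg = mv²/r, so v = √(r(T/m + g)) = √(2.45 × (33.8/2.56 + 9.81)) = √(2.45 × 23.01) = √56.38 = 7.509 m/s.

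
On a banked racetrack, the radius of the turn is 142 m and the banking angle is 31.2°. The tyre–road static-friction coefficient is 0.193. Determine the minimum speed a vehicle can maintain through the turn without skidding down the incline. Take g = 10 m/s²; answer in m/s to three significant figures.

At the minimum speed, friction acts up the slope at its limiting value f = μN. Radially (horizontal, toward centre): N sinθ − μN cosθ = mv²/r. Vertically: N cosθ + μN sinθ = mg.
Dividing: v² = r g (sinθ − μcosθ)/(cosθ + μsinθ).
sinθ − μcosθ = 0.5180 − 0.193×0.8554 = 0.3529; cosθ + μsinθ = 0.8554 + 0.193×0.5180 = 0.9553.
v² = 142 × 10.0 × 0.3529/0.9553 = 524.6 m²/s², so v = 22.90 m/s.

22.9 m/s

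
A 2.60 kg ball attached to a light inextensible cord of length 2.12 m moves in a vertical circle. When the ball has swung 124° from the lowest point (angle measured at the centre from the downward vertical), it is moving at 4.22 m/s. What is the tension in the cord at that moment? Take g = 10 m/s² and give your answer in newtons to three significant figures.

7.30 N

Take the radial direction toward the centre of the circle as positive. The component of the weight along the string toward the centre is −mg cos φ (φ measured from the bottom), so Newton's second law along the string gives T − mg cos φ = m v²/r.
cos 124° = -0.5592, so T = m(v²/r + g cos φ) = 2.60 × ((4.22)²/2.12 + 10.0 × -0.5592) = 2.60 × (8.400 + (-5.592)) = 2.60 × 2.808 = 7.301 N.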